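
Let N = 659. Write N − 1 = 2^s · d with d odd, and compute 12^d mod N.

1

659 − 1 = 658 = 2^1 · 329, so d = 329.
12^1 ≡ 12 (mod 659)
12^2 ≡ 12^2 = 144 ≡ 144 (mod 659)
12^4 ≡ 144^2 = 20736 ≡ 307 (mod 659)
12^8 ≡ 307^2 = 94249 ≡ 12 (mod 659)
12^16 ≡ 12^2 = 144 ≡ 144 (mod 659)
12^32 ≡ 144^2 = 20736 ≡ 307 (mod 659)
12^64 ≡ 307^2 = 94249 ≡ 12 (mod 659)
12^128 ≡ 12^2 = 144 ≡ 144 (mod 659)
12^256 ≡ 144^2 = 20736 ≡ 307 (mod 659)
329 = 256 + 64 + 8 + 1 in binary powers of 2.
So 12^329 ≡ 307 · 12 · 12 · 12 ≡ 1 (mod 659).
Since 12^d ≡ 1 (mod 659), base 12 does not prove 659 composite.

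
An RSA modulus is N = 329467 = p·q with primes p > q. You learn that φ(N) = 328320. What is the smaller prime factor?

φ(n) = (p−1)(q−1) = n − (p+q) + 1, so p + q = 329467 − 328320 + 1 = 1148.
p and q are the roots of t² − 1148t + 329467 = 0.
Discriminant: 1148² − 4·329467 = 1317904 − 1317868 = 36; √36 = 6.
q = (1148 − 6)/2 = 571, p = (1148 + 6)/2 = 577.
Check: 571 · 577 = 329467.

571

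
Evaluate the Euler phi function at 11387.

11136

Factor: 11387 = 59 · 193.
φ(11387) = (59−1) · (193−1) = 58 · 192 = 11136.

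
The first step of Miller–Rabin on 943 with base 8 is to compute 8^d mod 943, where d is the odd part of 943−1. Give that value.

943 − 1 = 942 = 2^1 · 471, so d = 471.
8^1 ≡ 8 (mod 943)
8^2 ≡ 8^2 = 64 ≡ 64 (mod 943)
8^4 ≡ 64^2 = 4096 ≡ 324 (mod 943)
8^8 ≡ 324^2 = 104976 ≡ 303 (mod 943)
8^16 ≡ 303^2 = 91809 ≡ 338 (mod 943)
8^32 ≡ 338^2 = 114244 ≡ 141 (mod 943)
8^64 ≡ 141^2 = 19881 ≡ 78 (mod 943)
8^128 ≡ 78^2 = 6084 ≡ 426 (mod 943)
8^256 ≡ 426^2 = 181476 ≡ 420 (mod 943)
471 = 256 + 128 + 64 + 16 + 4 + 2 + 1 in binary powers of 2.
So 8^471 ≡ 420 · 426 · 78 · 338 · 324 · 64 · 8 ≡ 607 (mod 943).
Squaring chain: 607; never reaches −1, so base 8 is a Miller–Rabin witness that 943 is composite.

607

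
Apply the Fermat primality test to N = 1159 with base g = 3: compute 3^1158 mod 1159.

3^1 ≡ 3 (mod 1159)
3^2 ≡ 3^2 = 9 ≡ 9 (mod 1159)
3^4 ≡ 9^2 = 81 ≡ 81 (mod 1159)
3^8 ≡ 81^2 = 6561 ≡ 766 (mod 1159)
3^16 ≡ 766^2 = 586756 ≡ 302 (mod 1159)
3^32 ≡ 302^2 = 91204 ≡ 802 (mod 1159)
3^64 ≡ 802^2 = 643204 ≡ 1118 (mod 1159)
3^128 ≡ 1118^2 = 1249924 ≡ 522 (mod 1159)
3^256 ≡ 522^2 = 272484 ≡ 119 (mod 1159)
3^512 ≡ 119^2 = 14161 ≡ 253 (mod 1159)
3^1024 ≡ 253^2 = 64009 ≡ 264 (mod 1159)
1158 = 1024 + 128 + 4 + 2 in binary powers of 2.
So 3^1158 ≡ 264 · 522 · 81 · 9 ≡ 1071 (mod 1159).
Since 1071 ≠ 1, base 3 is a Fermat witness: 1159 is composite.

1071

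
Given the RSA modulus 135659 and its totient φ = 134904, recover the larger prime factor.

φ(n) = (p−1)(q−1) = n − (p+q) + 1, so p + q = 135659 − 134904 + 1 = 756.
p and q are the roots of t² − 756t + 135659 = 0.
Discriminant: 756² − 4·135659 = 571536 − 542636 = 28900; √28900 = 170.
q = (756 − 170)/2 = 293, p = (756 + 170)/2 = 463.
Check: 293 · 463 = 135659.

463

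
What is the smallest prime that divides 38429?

38429 is odd.
Digit sum 26, not divisible by 3.
Ends in 9: not divisible by 5.
7: 38429 = 7·5489 + 6
11: 38429 = 11·3493 + 6
13: 38429 = 13·2956 + 1
17: 38429 = 17·2260 + 9
19: 38429 = 19·2022 + 11
23: 38429 = 23·1670 + 19
29: 38429 = 29·1325 + 4
31: 38429 = 31·1239 + 20
37: 38429 = 37·1038 + 23
41: 38429 = 41·937 + 12
43: 38429 = 43·893 + 30
47: 38429 = 47·817 + 30
53: 38429 = 53·725 + 4
59: 38429 = 59·651 + 20
61: 38429 = 61·629 + 60
67: 38429 = 67·573 + 38
71: 38429 = 71·541 + 18
73: 38429 = 73·526 + 31
79: 38429 = 79·486 + 35
83: 38429 = 83·463

83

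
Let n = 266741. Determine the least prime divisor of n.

266741 is odd.
Digit sum 26, not divisible by 3.
Ends in 1: not divisible by 5.
7: 266741 = 7·38105 + 6
11: 266741 = 11·24249 + 2
13: 266741 = 13·20518 + 7
17: 266741 = 17·15690 + 11
19: 266741 = 19·14039

19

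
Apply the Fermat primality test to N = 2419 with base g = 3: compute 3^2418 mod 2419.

3^1 ≡ 3 (mod 2419)
3^2 ≡ 3^2 = 9 ≡ 9 (mod 2419)
3^4 ≡ 9^2 = 81 ≡ 81 (mod 2419)
3^8 ≡ 81^2 = 6561 ≡ 1723 (mod 2419)
3^16 ≡ 1723^2 = 2968729 ≡ 616 (mod 2419)
3^32 ≡ 616^2 = 379456 ≡ 2092 (mod 2419)
3^64 ≡ 2092^2 = 4376464 ≡ 493 (mod 2419)
3^128 ≡ 493^2 = 243049 ≡ 1149 (mod 2419)
3^256 ≡ 1149^2 = 1320201 ≡ 1846 (mod 2419)
3^512 ≡ 1846^2 = 3407716 ≡ 1764 (mod 2419)
3^1024 ≡ 1764^2 = 3111696 ≡ 862 (mod 2419)
3^2048 ≡ 862^2 = 743044 ≡ 411 (mod 2419)
2418 = 2048 + 256 + 64 + 32 + 16 + 2 in binary powers of 2.
So 3^2418 ≡ 411 · 1846 · 493 · 2092 · 616 · 9 ≡ 501 (mod 2419).
Since 501 ≠ 1, base 3 is a Fermat witness: 2419 is composite.

501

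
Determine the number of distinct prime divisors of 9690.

5

9690 = 2 · 4845
4845 = 3 · 1615
1615 = 5 · 323
323 = 17 · 19
9690 = 2 · 3 · 5 · 17 · 19, which has 5 distinct prime factors.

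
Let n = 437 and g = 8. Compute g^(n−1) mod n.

8^1 ≡ 8 (mod 437)
8^2 ≡ 8^2 = 64 ≡ 64 (mod 437)
8^4 ≡ 64^2 = 4096 ≡ 163 (mod 437)
8^8 ≡ 163^2 = 26569 ≡ 349 (mod 437)
8^16 ≡ 349^2 = 121801 ≡ 315 (mod 437)
8^32 ≡ 315^2 = 99225 ≡ 26 (mod 437)
8^64 ≡ 26^2 = 676 ≡ 239 (mod 437)
8^128 ≡ 239^2 = 57121 ≡ 311 (mod 437)
8^256 ≡ 311^2 = 96721 ≡ 144 (mod 437)
436 = 256 + 128 + 32 + 16 + 4 in binary powers of 2.
So 8^436 ≡ 144 · 311 · 26 · 315 · 163 ≡ 334 (mod 437).
Since 334 ≠ 1, base 8 is a Fermat witness: 437 is composite.

334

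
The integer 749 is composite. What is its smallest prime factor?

7

749 is odd.
Digit sum 20, not divisible by 3.
Ends in 9: not divisible by 5.
7: 749 = 7·107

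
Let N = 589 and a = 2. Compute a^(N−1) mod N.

2^1 ≡ 2 (mod 589)
2^2 ≡ 2^2 = 4 ≡ 4 (mod 589)
2^4 ≡ 4^2 = 16 ≡ 16 (mod 589)
2^8 ≡ 16^2 = 256 ≡ 256 (mod 589)
2^16 ≡ 256^2 = 65536 ≡ 157 (mod 589)
2^32 ≡ 157^2 = 24649 ≡ 500 (mod 589)
2^64 ≡ 500^2 = 250000 ≡ 264 (mod 589)
2^128 ≡ 264^2 = 69696 ≡ 194 (mod 589)
2^256 ≡ 194^2 = 37636 ≡ 529 (mod 589)
2^512 ≡ 529^2 = 279841 ≡ 66 (mod 589)
588 = 512 + 64 + 8 + 4 in binary powers of 2.
So 2^588 ≡ 66 · 264 · 256 · 16 ≡ 163 (mod 589).
Since 163 ≠ 1, base 2 is a Fermat witness: 589 is composite.

163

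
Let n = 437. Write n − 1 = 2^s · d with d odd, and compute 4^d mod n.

213

437 − 1 = 436 = 2^2 · 109, so d = 109.
4^1 ≡ 4 (mod 437)
4^2 ≡ 4^2 = 16 ≡ 16 (mod 437)
4^4 ≡ 16^2 = 256 ≡ 256 (mod 437)
4^8 ≡ 256^2 = 65536 ≡ 423 (mod 437)
4^16 ≡ 423^2 = 178929 ≡ 196 (mod 437)
4^32 ≡ 196^2 = 38416 ≡ 397 (mod 437)
4^64 ≡ 397^2 = 157609 ≡ 289 (mod 437)
109 = 64 + 32 + 8 + 4 + 1 in binary powers of 2.
So 4^109 ≡ 289 · 397 · 423 · 256 · 4 ≡ 213 (mod 437).
Squaring chain: 213 → 358; never reaches −1, so base 4 is a Miller–Rabin witness that 437 is composite.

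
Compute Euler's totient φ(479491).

Factor: 479491 = 53 · 83 · 109.
φ(479491) = (53−1) · (83−1) · (109−1) = 52 · 82 · 108 = 460512.

460512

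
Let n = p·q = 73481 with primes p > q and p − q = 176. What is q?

197

Since p = q + 176, we have 73481 = q(q + 176), so q² + 176q − 73481 = 0.
Discriminant: 176² + 4·73481 = 30976 + 293924 = 324900; √324900 = 570.
q = (−176 + 570)/2 = 197, and p = q + 176 = 373.
Check: 197 · 373 = 73481.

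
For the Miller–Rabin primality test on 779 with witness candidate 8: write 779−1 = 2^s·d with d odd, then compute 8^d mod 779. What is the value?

779 − 1 = 778 = 2^1 · 389, so d = 389.
8^1 ≡ 8 (mod 779)
8^2 ≡ 8^2 = 64 ≡ 64 (mod 779)
8^4 ≡ 64^2 = 4096 ≡ 201 (mod 779)
8^8 ≡ 201^2 = 40401 ≡ 672 (mod 779)
8^16 ≡ 672^2 = 451584 ≡ 543 (mod 779)
8^32 ≡ 543^2 = 294849 ≡ 387 (mod 779)
8^64 ≡ 387^2 = 149769 ≡ 201 (mod 779)
8^128 ≡ 201^2 = 40401 ≡ 672 (mod 779)
8^256 ≡ 672^2 = 451584 ≡ 543 (mod 779)
389 = 256 + 128 + 4 + 1 in binary powers of 2.
So 8^389 ≡ 543 · 672 · 201 · 8 ≡ 620 (mod 779).
Squaring chain: 620; never reaches −1, so base 8 is a Miller–Rabin witness that 779 is composite.

620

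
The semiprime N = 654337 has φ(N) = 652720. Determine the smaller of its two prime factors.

φ(n) = (p−1)(q−1) = n − (p+q) + 1, so p + q = 654337 − 652720 + 1 = 1618.
p and q are the roots of t² − 1618t + 654337 = 0.
Discriminant: 1618² − 4·654337 = 2617924 − 2617348 = 576; √576 = 24.
q = (1618 − 24)/2 = 797, p = (1618 + 24)/2 = 821.
Check: 797 · 821 = 654337.

797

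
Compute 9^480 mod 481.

248

9^1 ≡ 9 (mod 481)
9^2 ≡ 9^2 = 81 ≡ 81 (mod 481)
9^4 ≡ 81^2 = 6561 ≡ 308 (mod 481)
9^8 ≡ 308^2 = 94864 ≡ 107 (mod 481)
9^16 ≡ 107^2 = 11449 ≡ 386 (mod 481)
9^32 ≡ 386^2 = 148996 ≡ 367 (mod 481)
9^64 ≡ 367^2 = 134689 ≡ 9 (mod 481)
9^128 ≡ 9^2 = 81 ≡ 81 (mod 481)
9^256 ≡ 81^2 = 6561 ≡ 308 (mod 481)
480 = 256 + 128 + 64 + 32 in binary powers of 2.
So 9^480 ≡ 308 · 81 · 9 · 367 ≡ 248 (mod 481).
Since 248 ≠ 1, base 9 is a Fermat witness: 481 is composite.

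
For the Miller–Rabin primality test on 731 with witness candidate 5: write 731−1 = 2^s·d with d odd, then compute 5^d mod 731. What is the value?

632

731 − 1 = 730 = 2^1 · 365, so d = 365.
5^1 ≡ 5 (mod 731)
5^2 ≡ 5^2 = 25 ≡ 25 (mod 731)
5^4 ≡ 25^2 = 625 ≡ 625 (mod 731)
5^8 ≡ 625^2 = 390625 ≡ 271 (mod 731)
5^16 ≡ 271^2 = 73441 ≡ 341 (mod 731)
5^32 ≡ 341^2 = 116281 ≡ 52 (mod 731)
5^64 ≡ 52^2 = 2704 ≡ 511 (mod 731)
5^128 ≡ 511^2 = 261121 ≡ 154 (mod 731)
5^256 ≡ 154^2 = 23716 ≡ 324 (mod 731)
365 = 256 + 64 + 32 + 8 + 4 + 1 in binary powers of 2.
So 5^365 ≡ 324 · 511 · 52 · 271 · 625 · 5 ≡ 632 (mod 731).
Squaring chain: 632; never reaches −1, so base 5 is a Miller–Rabin witness that 731 is composite.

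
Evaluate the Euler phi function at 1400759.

1360800

Factor: 1400759 = 71 · 109 · 181.
φ(1400759) = (71−1) · (109−1) · (181−1) = 70 · 108 · 180 = 1360800.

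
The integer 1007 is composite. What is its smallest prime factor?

1007 is odd.
Digit sum 8, not divisible by 3.
Ends in 7: not divisible by 5.
7: 1007 = 7·143 + 6
11: 1007 = 11·91 + 6
13: 1007 = 13·77 + 6
17: 1007 = 17·59 + 4
19: 1007 = 19·53

19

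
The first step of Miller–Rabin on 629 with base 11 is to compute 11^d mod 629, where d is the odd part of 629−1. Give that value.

629 − 1 = 628 = 2^2 · 157, so d = 157.
11^1 ≡ 11 (mod 629)
11^2 ≡ 11^2 = 121 ≡ 121 (mod 629)
11^4 ≡ 121^2 = 14641 ≡ 174 (mod 629)
11^8 ≡ 174^2 = 30276 ≡ 84 (mod 629)
11^16 ≡ 84^2 = 7056 ≡ 137 (mod 629)
11^32 ≡ 137^2 = 18769 ≡ 528 (mod 629)
11^64 ≡ 528^2 = 278784 ≡ 137 (mod 629)
11^128 ≡ 137^2 = 18769 ≡ 528 (mod 629)
157 = 128 + 16 + 8 + 4 + 1 in binary powers of 2.
So 11^157 ≡ 528 · 137 · 84 · 174 · 11 ≡ 381 (mod 629).
Squaring chain: 381 → 491; never reaches −1, so base 11 is a Miller–Rabin witness that 629 is composite.

381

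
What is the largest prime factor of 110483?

97

110483 = 17 · 6499
6499 = 67 · 97
97 is prime.
So 110483 = 17 · 67 · 97; the largest prime factor is 97.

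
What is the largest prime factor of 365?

365 = 5 · 73
73 is prime.
So 365 = 5 · 73; the largest prime factor is 73.

73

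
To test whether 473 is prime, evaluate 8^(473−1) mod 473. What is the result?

262

8^1 ≡ 8 (mod 473)
8^2 ≡ 8^2 = 64 ≡ 64 (mod 473)
8^4 ≡ 64^2 = 4096 ≡ 312 (mod 473)
8^8 ≡ 312^2 = 97344 ≡ 379 (mod 473)
8^16 ≡ 379^2 = 143641 ≡ 322 (mod 473)
8^32 ≡ 322^2 = 103684 ≡ 97 (mod 473)
8^64 ≡ 97^2 = 9409 ≡ 422 (mod 473)
8^128 ≡ 422^2 = 178084 ≡ 236 (mod 473)
8^256 ≡ 236^2 = 55696 ≡ 355 (mod 473)
472 = 256 + 128 + 64 + 16 + 8 in binary powers of 2.
So 8^472 ≡ 355 · 236 · 422 · 322 · 379 ≡ 262 (mod 473).
Since 262 ≠ 1, base 8 is a Fermat witness: 473 is composite.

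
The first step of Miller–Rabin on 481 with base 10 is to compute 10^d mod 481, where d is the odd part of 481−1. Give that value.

38

481 − 1 = 480 = 2^5 · 15, so d = 15.
10^1 ≡ 10 (mod 481)
10^2 ≡ 10^2 = 100 ≡ 100 (mod 481)
10^4 ≡ 100^2 = 10000 ≡ 380 (mod 481)
10^8 ≡ 380^2 = 144400 ≡ 100 (mod 481)
15 = 8 + 4 + 2 + 1 in binary powers of 2.
So 10^15 ≡ 100 · 380 · 100 · 10 ≡ 38 (mod 481).
Squaring chain: 38 → 1 → 1 → 1 → 1; never reaches −1, so base 10 is a Miller–Rabin witness that 481 is composite.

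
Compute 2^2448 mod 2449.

2^1 ≡ 2 (mod 2449)
2^2 ≡ 2^2 = 4 ≡ 4 (mod 2449)
2^4 ≡ 4^2 = 16 ≡ 16 (mod 2449)
2^8 ≡ 16^2 = 256 ≡ 256 (mod 2449)
2^16 ≡ 256^2 = 65536 ≡ 1862 (mod 2449)
2^32 ≡ 1862^2 = 3467044 ≡ 1709 (mod 2449)
2^64 ≡ 1709^2 = 2920681 ≡ 1473 (mod 2449)
2^128 ≡ 1473^2 = 2169729 ≡ 2364 (mod 2449)
2^256 ≡ 2364^2 = 5588496 ≡ 2327 (mod 2449)
2^512 ≡ 2327^2 = 5414929 ≡ 190 (mod 2449)
2^1024 ≡ 190^2 = 36100 ≡ 1814 (mod 2449)
2^2048 ≡ 1814^2 = 3290596 ≡ 1589 (mod 2449)
2448 = 2048 + 256 + 128 + 16 in binary powers of 2.
So 2^2448 ≡ 1589 · 2327 · 2364 · 1862 ≡ 1000 (mod 2449).
Since 1000 ≠ 1, base 2 is a Fermat witness: 2449 is composite.

1000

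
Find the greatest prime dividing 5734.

61

5734 = 2 · 2867
2867 = 47 · 61
61 is prime.
So 5734 = 2 · 47 · 61; the largest prime factor is 61.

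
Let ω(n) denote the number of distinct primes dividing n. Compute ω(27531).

27531 = 3^2 · 3059
3059 = 7 · 437
437 = 19 · 23
27531 = 3^2 · 7 · 19 · 23, which has 4 distinct prime factors.

4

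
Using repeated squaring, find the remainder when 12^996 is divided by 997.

12^1 ≡ 12 (mod 997)
12^2 ≡ 12^2 = 144 ≡ 144 (mod 997)
12^4 ≡ 144^2 = 20736 ≡ 796 (mod 997)
12^8 ≡ 796^2 = 633616 ≡ 521 (mod 997)
12^16 ≡ 521^2 = 271441 ≡ 257 (mod 997)
12^32 ≡ 257^2 = 66049 ≡ 247 (mod 997)
12^64 ≡ 247^2 = 61009 ≡ 192 (mod 997)
12^128 ≡ 192^2 = 36864 ≡ 972 (mod 997)
12^256 ≡ 972^2 = 944784 ≡ 625 (mod 997)
12^512 ≡ 625^2 = 390625 ≡ 798 (mod 997)
996 = 512 + 256 + 128 + 64 + 32 + 4 in binary powers of 2.
So 12^996 ≡ 798 · 625 · 972 · 192 · 247 · 796 ≡ 1 (mod 997).
Since the result is 1, base 12 gives no evidence that 997 is composite.

1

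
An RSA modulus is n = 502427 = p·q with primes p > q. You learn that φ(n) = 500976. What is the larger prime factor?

φ(n) = (p−1)(q−1) = n − (p+q) + 1, so p + q = 502427 − 500976 + 1 = 1452.
p and q are the roots of t² − 1452t + 502427 = 0.
Discriminant: 1452² − 4·502427 = 2108304 − 2009708 = 98596; √98596 = 314.
q = (1452 − 314)/2 = 569, p = (1452 + 314)/2 = 883.
Check: 569 · 883 = 502427.

883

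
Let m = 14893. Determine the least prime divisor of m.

14893 is odd.
Digit sum 25, not divisible by 3.
Ends in 3: not divisible by 5.
7: 14893 = 7·2127 + 4
11: 14893 = 11·1353 + 10
13: 14893 = 13·1145 + 8
17: 14893 = 17·876 + 1
19: 14893 = 19·783 + 16
23: 14893 = 23·647 + 12
29: 14893 = 29·513 + 16
31: 14893 = 31·480 + 13
37: 14893 = 37·402 + 19
41: 14893 = 41·363 + 10
43: 14893 = 43·346 + 15
47: 14893 = 47·316 + 41
53: 14893 = 53·281

53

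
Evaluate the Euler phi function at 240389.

Factor: 240389 = 37 · 73 · 89.
φ(240389) = (37−1) · (73−1) · (89−1) = 36 · 72 · 88 = 228096.

228096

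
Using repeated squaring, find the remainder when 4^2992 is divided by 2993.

4^1 ≡ 4 (mod 2993)
4^2 ≡ 4^2 = 16 ≡ 16 (mod 2993)
4^4 ≡ 16^2 = 256 ≡ 256 (mod 2993)
4^8 ≡ 256^2 = 65536 ≡ 2683 (mod 2993)
4^16 ≡ 2683^2 = 7198489 ≡ 324 (mod 2993)
4^32 ≡ 324^2 = 104976 ≡ 221 (mod 2993)
4^64 ≡ 221^2 = 48841 ≡ 953 (mod 2993)
4^128 ≡ 953^2 = 908209 ≡ 1330 (mod 2993)
4^256 ≡ 1330^2 = 1768900 ≡ 37 (mod 2993)
4^512 ≡ 37^2 = 1369 ≡ 1369 (mod 2993)
4^1024 ≡ 1369^2 = 1874161 ≡ 543 (mod 2993)
4^2048 ≡ 543^2 = 294849 ≡ 1535 (mod 2993)
2992 = 2048 + 512 + 256 + 128 + 32 + 16 in binary powers of 2.
So 4^2992 ≡ 1535 · 1369 · 37 · 1330 · 221 · 324 ≡ 1205 (mod 2993).
Since 1205 ≠ 1, base 4 is a Fermat witness: 2993 is composite.

1205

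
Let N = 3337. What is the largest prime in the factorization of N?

3337 = 47 · 71
71 is prime.
So 3337 = 47 · 71; the largest prime factor is 71.

71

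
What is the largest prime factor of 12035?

12035 = 5 · 2407
2407 = 29 · 83
83 is prime.
So 12035 = 5 · 29 · 83; the largest prime factor is 83.

83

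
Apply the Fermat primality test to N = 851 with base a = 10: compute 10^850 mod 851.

10^1 ≡ 10 (mod 851)
10^2 ≡ 10^2 = 100 ≡ 100 (mod 851)
10^4 ≡ 100^2 = 10000 ≡ 639 (mod 851)
10^8 ≡ 639^2 = 408321 ≡ 692 (mod 851)
10^16 ≡ 692^2 = 478864 ≡ 602 (mod 851)
10^32 ≡ 602^2 = 362404 ≡ 729 (mod 851)
10^64 ≡ 729^2 = 531441 ≡ 417 (mod 851)
10^128 ≡ 417^2 = 173889 ≡ 285 (mod 851)
10^256 ≡ 285^2 = 81225 ≡ 380 (mod 851)
10^512 ≡ 380^2 = 144400 ≡ 581 (mod 851)
850 = 512 + 256 + 64 + 16 + 2 in binary powers of 2.
So 10^850 ≡ 581 · 380 · 417 · 602 · 100 ≡ 380 (mod 851).
Since 380 ≠ 1, base 10 is a Fermat witness: 851 is composite.

380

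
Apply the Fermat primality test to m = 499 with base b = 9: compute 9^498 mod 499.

9^1 ≡ 9 (mod 499)
9^2 ≡ 9^2 = 81 ≡ 81 (mod 499)
9^4 ≡ 81^2 = 6561 ≡ 74 (mod 499)
9^8 ≡ 74^2 = 5476 ≡ 486 (mod 499)
9^16 ≡ 486^2 = 236196 ≡ 169 (mod 499)
9^32 ≡ 169^2 = 28561 ≡ 118 (mod 499)
9^64 ≡ 118^2 = 13924 ≡ 451 (mod 499)
9^128 ≡ 451^2 = 203401 ≡ 308 (mod 499)
9^256 ≡ 308^2 = 94864 ≡ 54 (mod 499)
498 = 256 + 128 + 64 + 32 + 16 + 2 in binary powers of 2.
So 9^498 ≡ 54 · 308 · 451 · 118 · 169 · 81 ≡ 1 (mod 499).
Since the result is 1, base 9 gives no evidence that 499 is composite.

1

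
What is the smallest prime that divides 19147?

19147 is odd.
Digit sum 22, not divisible by 3.
Ends in 7: not divisible by 5.
7: 19147 = 7·2735 + 2
11: 19147 = 11·1740 + 7
13: 19147 = 13·1472 + 11
17: 19147 = 17·1126 + 5
19: 19147 = 19·1007 + 14
23: 19147 = 23·832 + 11
29: 19147 = 29·660 + 7
31: 19147 = 31·617 + 20
37: 19147 = 37·517 + 18
41: 19147 = 41·467

41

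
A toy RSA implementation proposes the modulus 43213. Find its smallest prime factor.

79

43213 is odd.
Digit sum 13, not divisible by 3.
Ends in 3: not divisible by 5.
7: 43213 = 7·6173 + 2
11: 43213 = 11·3928 + 5
13: 43213 = 13·3324 + 1
17: 43213 = 17·2541 + 16
19: 43213 = 19·2274 + 7
23: 43213 = 23·1878 + 19
29: 43213 = 29·1490 + 3
31: 43213 = 31·1393 + 30
37: 43213 = 37·1167 + 34
41: 43213 = 41·1053 + 40
43: 43213 = 43·1004 + 41
47: 43213 = 47·919 + 20
53: 43213 = 53·815 + 18
59: 43213 = 59·732 + 25
61: 43213 = 61·708 + 25
67: 43213 = 67·644 + 65
71: 43213 = 71·608 + 45
73: 43213 = 73·591 + 70
79: 43213 = 79·547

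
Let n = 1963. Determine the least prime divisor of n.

1963 is odd.
Digit sum 19, not divisible by 3.
Ends in 3: not divisible by 5.
7: 1963 = 7·280 + 3
11: 1963 = 11·178 + 5
13: 1963 = 13·151

13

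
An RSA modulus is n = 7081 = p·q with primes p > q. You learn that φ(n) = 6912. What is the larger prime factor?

φ(n) = (p−1)(q−1) = n − (p+q) + 1, so p + q = 7081 − 6912 + 1 = 170.
p and q are the roots of t² − 170t + 7081 = 0.
Discriminant: 170² − 4·7081 = 28900 − 28324 = 576; √576 = 24.
q = (170 − 24)/2 = 73, p = (170 + 24)/2 = 97.
Check: 73 · 97 = 7081.

97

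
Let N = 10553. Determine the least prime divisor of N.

61

10553 is odd.
Digit sum 14, not divisible by 3.
Ends in 3: not divisible by 5.
7: 10553 = 7·1507 + 4
11: 10553 = 11·959 + 4
13: 10553 = 13·811 + 10
17: 10553 = 17·620 + 13
19: 10553 = 19·555 + 8
23: 10553 = 23·458 + 19
29: 10553 = 29·363 + 26
31: 10553 = 31·340 + 13
37: 10553 = 37·285 + 8
41: 10553 = 41·257 + 16
43: 10553 = 43·245 + 18
47: 10553 = 47·224 + 25
53: 10553 = 53·199 + 6
59: 10553 = 59·178 + 51
61: 10553 = 61·173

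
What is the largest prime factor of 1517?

1517 = 37 · 41
41 is prime.
So 1517 = 37 · 41; the largest prime factor is 41.

41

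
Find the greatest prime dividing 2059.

2059 = 29 · 71
71 is prime.
So 2059 = 29 · 71; the largest prime factor is 71.

71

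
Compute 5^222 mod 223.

1

5^1 ≡ 5 (mod 223)
5^2 ≡ 5^2 = 25 ≡ 25 (mod 223)
5^4 ≡ 25^2 = 625 ≡ 179 (mod 223)
5^8 ≡ 179^2 = 32041 ≡ 152 (mod 223)
5^16 ≡ 152^2 = 23104 ≡ 135 (mod 223)
5^32 ≡ 135^2 = 18225 ≡ 162 (mod 223)
5^64 ≡ 162^2 = 26244 ≡ 153 (mod 223)
5^128 ≡ 153^2 = 23409 ≡ 217 (mod 223)
222 = 128 + 64 + 16 + 8 + 4 + 2 in binary powers of 2.
So 5^222 ≡ 217 · 153 · 135 · 152 · 179 · 25 ≡ 1 (mod 223).
Since the result is 1, base 5 gives no evidence that 223 is composite.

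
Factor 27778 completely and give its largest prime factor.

27778 = 2 · 13889
13889 = 17 · 817
817 = 19 · 43
43 is prime.
So 27778 = 2 · 17 · 19 · 43; the largest prime factor is 43.

43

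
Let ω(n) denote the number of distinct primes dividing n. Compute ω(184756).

5

184756 = 2^2 · 46189
46189 = 11 · 4199
4199 = 13 · 323
323 = 17 · 19
184756 = 2^2 · 11 · 13 · 17 · 19, which has 5 distinct prime factors.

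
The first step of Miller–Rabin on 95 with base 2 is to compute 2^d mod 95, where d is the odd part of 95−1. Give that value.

53

95 − 1 = 94 = 2^1 · 47, so d = 47.
2^1 ≡ 2 (mod 95)
2^2 ≡ 2^2 = 4 ≡ 4 (mod 95)
2^4 ≡ 4^2 = 16 ≡ 16 (mod 95)
2^8 ≡ 16^2 = 256 ≡ 66 (mod 95)
2^16 ≡ 66^2 = 4356 ≡ 81 (mod 95)
2^32 ≡ 81^2 = 6561 ≡ 6 (mod 95)
47 = 32 + 8 + 4 + 2 + 1 in binary powers of 2.
So 2^47 ≡ 6 · 66 · 16 · 4 · 2 ≡ 53 (mod 95).
Squaring chain: 53; never reaches −1, so base 2 is a Miller–Rabin witness that 95 is composite.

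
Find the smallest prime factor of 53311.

53311 is odd.
Digit sum 13, not divisible by 3.
Ends in 1: not divisible by 5.
7: 53311 = 7·7615 + 6
11: 53311 = 11·4846 + 5
13: 53311 = 13·4100 + 11
17: 53311 = 17·3135 + 16
19: 53311 = 19·2805 + 16
23: 53311 = 23·2317 + 20
29: 53311 = 29·1838 + 9
31: 53311 = 31·1719 + 22
37: 53311 = 37·1440 + 31
41: 53311 = 41·1300 + 11
43: 53311 = 43·1239 + 34
47: 53311 = 47·1134 + 13
53: 53311 = 53·1005 + 46
59: 53311 = 59·903 + 34
61: 53311 = 61·873 + 58
67: 53311 = 67·795 + 46
71: 53311 = 71·750 + 61
73: 53311 = 73·730 + 21
79: 53311 = 79·674 + 65
83: 53311 = 83·642 + 25
89: 53311 = 89·599

89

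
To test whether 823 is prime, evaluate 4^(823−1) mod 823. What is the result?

4^1 ≡ 4 (mod 823)
4^2 ≡ 4^2 = 16 ≡ 16 (mod 823)
4^4 ≡ 16^2 = 256 ≡ 256 (mod 823)
4^8 ≡ 256^2 = 65536 ≡ 519 (mod 823)
4^16 ≡ 519^2 = 269361 ≡ 240 (mod 823)
4^32 ≡ 240^2 = 57600 ≡ 813 (mod 823)
4^64 ≡ 813^2 = 660969 ≡ 100 (mod 823)
4^128 ≡ 100^2 = 10000 ≡ 124 (mod 823)
4^256 ≡ 124^2 = 15376 ≡ 562 (mod 823)
4^512 ≡ 562^2 = 315844 ≡ 635 (mod 823)
822 = 512 + 256 + 32 + 16 + 4 + 2 in binary powers of 2.
So 4^822 ≡ 635 · 562 · 813 · 240 · 256 · 16 ≡ 1 (mod 823).
Since the result is 1, base 4 gives no evidence that 823 is composite.

1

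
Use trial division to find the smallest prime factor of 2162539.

2162539 is odd.
Digit sum 28, not divisible by 3.
Ends in 9: not divisible by 5.
7: 2162539 = 7·308934 + 1
11: 2162539 = 11·196594 + 5
13: 2162539 = 13·166349 + 2
17: 2162539 = 17·127208 + 3
19: 2162539 = 19·113817 + 16
23: 2162539 = 23·94023 + 10
29: 2162539 = 29·74570 + 9
31: 2162539 = 31·69759 + 10
37: 2162539 = 37·58447

37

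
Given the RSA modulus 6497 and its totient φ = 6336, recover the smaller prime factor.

73

φ(n) = (p−1)(q−1) = n − (p+q) + 1, so p + q = 6497 − 6336 + 1 = 162.
p and q are the roots of t² − 162t + 6497 = 0.
Discriminant: 162² − 4·6497 = 26244 − 25988 = 256; √256 = 16.
q = (162 − 16)/2 = 73, p = (162 + 16)/2 = 89.
Check: 73 · 89 = 6497.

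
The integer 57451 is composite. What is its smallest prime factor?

57451 is odd.
Digit sum 22, not divisible by 3.
Ends in 1: not divisible by 5.
7: 57451 = 7·8207 + 2
11: 57451 = 11·5222 + 9
13: 57451 = 13·4419 + 4
17: 57451 = 17·3379 + 8
19: 57451 = 19·3023 + 14
23: 57451 = 23·2497 + 20
29: 57451 = 29·1981 + 2
31: 57451 = 31·1853 + 8
37: 57451 = 37·1552 + 27
41: 57451 = 41·1401 + 10
43: 57451 = 43·1336 + 3
47: 57451 = 47·1222 + 17
53: 57451 = 53·1083 + 52
59: 57451 = 59·973 + 44
61: 57451 = 61·941 + 50
67: 57451 = 67·857 + 32
71: 57451 = 71·809 + 12
73: 57451 = 73·787

73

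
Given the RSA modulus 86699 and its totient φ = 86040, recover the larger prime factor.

479

φ(n) = (p−1)(q−1) = n − (p+q) + 1, so p + q = 86699 − 86040 + 1 = 660.
p and q are the roots of t² − 660t + 86699 = 0.
Discriminant: 660² − 4·86699 = 435600 − 346796 = 88804; √88804 = 298.
q = (660 − 298)/2 = 181, p = (660 + 298)/2 = 479.
Check: 181 · 479 = 86699.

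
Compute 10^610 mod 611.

549

10^1 ≡ 10 (mod 611)
10^2 ≡ 10^2 = 100 ≡ 100 (mod 611)
10^4 ≡ 100^2 = 10000 ≡ 224 (mod 611)
10^8 ≡ 224^2 = 50176 ≡ 74 (mod 611)
10^16 ≡ 74^2 = 5476 ≡ 588 (mod 611)
10^32 ≡ 588^2 = 345744 ≡ 529 (mod 611)
10^64 ≡ 529^2 = 279841 ≡ 3 (mod 611)
10^128 ≡ 3^2 = 9 ≡ 9 (mod 611)
10^256 ≡ 9^2 = 81 ≡ 81 (mod 611)
10^512 ≡ 81^2 = 6561 ≡ 451 (mod 611)
610 = 512 + 64 + 32 + 2 in binary powers of 2.
So 10^610 ≡ 451 · 3 · 529 · 100 ≡ 549 (mod 611).
Since 549 ≠ 1, base 10 is a Fermat witness: 611 is composite.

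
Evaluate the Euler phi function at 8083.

Factor: 8083 = 59 · 137.
φ(8083) = (59−1) · (137−1) = 58 · 136 = 7888.

7888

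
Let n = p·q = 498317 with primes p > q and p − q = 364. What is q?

Since p = q + 364, we have 498317 = q(q + 364), so q² + 364q − 498317 = 0.
Discriminant: 364² + 4·498317 = 132496 + 1993268 = 2125764; √2125764 = 1458.
q = (−364 + 1458)/2 = 547, and p = q + 364 = 911.
Check: 547 · 911 = 498317.

547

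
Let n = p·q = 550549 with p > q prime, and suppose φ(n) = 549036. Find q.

607

φ(n) = (p−1)(q−1) = n − (p+q) + 1, so p + q = 550549 − 549036 + 1 = 1514.
p and q are the roots of t² − 1514t + 550549 = 0.
Discriminant: 1514² − 4·550549 = 2292196 − 2202196 = 90000; √90000 = 300.
q = (1514 − 300)/2 = 607, p = (1514 + 300)/2 = 907.
Check: 607 · 907 = 550549.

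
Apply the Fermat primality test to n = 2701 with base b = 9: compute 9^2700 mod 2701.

1

9^1 ≡ 9 (mod 2701)
9^2 ≡ 9^2 = 81 ≡ 81 (mod 2701)
9^4 ≡ 81^2 = 6561 ≡ 1159 (mod 2701)
9^8 ≡ 1159^2 = 1343281 ≡ 884 (mod 2701)
9^16 ≡ 884^2 = 781456 ≡ 867 (mod 2701)
9^32 ≡ 867^2 = 751689 ≡ 811 (mod 2701)
9^64 ≡ 811^2 = 657721 ≡ 1378 (mod 2701)
9^128 ≡ 1378^2 = 1898884 ≡ 81 (mod 2701)
9^256 ≡ 81^2 = 6561 ≡ 1159 (mod 2701)
9^512 ≡ 1159^2 = 1343281 ≡ 884 (mod 2701)
9^1024 ≡ 884^2 = 781456 ≡ 867 (mod 2701)
9^2048 ≡ 867^2 = 751689 ≡ 811 (mod 2701)
2700 = 2048 + 512 + 128 + 8 + 4 in binary powers of 2.
So 9^2700 ≡ 811 · 884 · 81 · 884 · 1159 ≡ 1 (mod 2701).
Since the result is 1, base 9 gives no evidence that 2701 is composite.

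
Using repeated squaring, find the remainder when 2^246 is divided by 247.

220

2^1 ≡ 2 (mod 247)
2^2 ≡ 2^2 = 4 ≡ 4 (mod 247)
2^4 ≡ 4^2 = 16 ≡ 16 (mod 247)
2^8 ≡ 16^2 = 256 ≡ 9 (mod 247)
2^16 ≡ 9^2 = 81 ≡ 81 (mod 247)
2^32 ≡ 81^2 = 6561 ≡ 139 (mod 247)
2^64 ≡ 139^2 = 19321 ≡ 55 (mod 247)
2^128 ≡ 55^2 = 3025 ≡ 61 (mod 247)
246 = 128 + 64 + 32 + 16 + 4 + 2 in binary powers of 2.
So 2^246 ≡ 61 · 55 · 139 · 81 · 16 · 4 ≡ 220 (mod 247).
Since 220 ≠ 1, base 2 is a Fermat witness: 247 is composite.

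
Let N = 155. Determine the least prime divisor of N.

5

155 is odd.
Digit sum 11, not divisible by 3.
Ends in 5: divisible by 5.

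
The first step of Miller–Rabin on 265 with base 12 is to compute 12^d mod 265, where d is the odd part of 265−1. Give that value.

265 − 1 = 264 = 2^3 · 33, so d = 33.
12^1 ≡ 12 (mod 265)
12^2 ≡ 12^2 = 144 ≡ 144 (mod 265)
12^4 ≡ 144^2 = 20736 ≡ 66 (mod 265)
12^8 ≡ 66^2 = 4356 ≡ 116 (mod 265)
12^16 ≡ 116^2 = 13456 ≡ 206 (mod 265)
12^32 ≡ 206^2 = 42436 ≡ 36 (mod 265)
33 = 32 + 1 in binary powers of 2.
So 12^33 ≡ 36 · 12 ≡ 167 (mod 265).
Squaring chain: 167 → 64 → 121; never reaches −1, so base 12 is a Miller–Rabin witness that 265 is composite.

167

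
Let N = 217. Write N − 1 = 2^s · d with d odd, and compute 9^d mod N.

217 − 1 = 216 = 2^3 · 27, so d = 27.
9^1 ≡ 9 (mod 217)
9^2 ≡ 9^2 = 81 ≡ 81 (mod 217)
9^4 ≡ 81^2 = 6561 ≡ 51 (mod 217)
9^8 ≡ 51^2 = 2601 ≡ 214 (mod 217)
9^16 ≡ 214^2 = 45796 ≡ 9 (mod 217)
27 = 16 + 8 + 2 + 1 in binary powers of 2.
So 9^27 ≡ 9 · 214 · 81 · 9 ≡ 64 (mod 217).
Squaring chain: 64 → 190 → 78; never reaches −1, so base 9 is a Miller–Rabin witness that 217 is composite.

64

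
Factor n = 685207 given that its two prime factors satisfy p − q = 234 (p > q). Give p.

953

Since p = q + 234, we have 685207 = q(q + 234), so q² + 234q − 685207 = 0.
Discriminant: 234² + 4·685207 = 54756 + 2740828 = 2795584; √2795584 = 1672.
q = (−234 + 1672)/2 = 719, and p = q + 234 = 953.
Check: 719 · 953 = 685207.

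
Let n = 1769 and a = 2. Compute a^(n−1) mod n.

625

2^1 ≡ 2 (mod 1769)
2^2 ≡ 2^2 = 4 ≡ 4 (mod 1769)
2^4 ≡ 4^2 = 16 ≡ 16 (mod 1769)
2^8 ≡ 16^2 = 256 ≡ 256 (mod 1769)
2^16 ≡ 256^2 = 65536 ≡ 83 (mod 1769)
2^32 ≡ 83^2 = 6889 ≡ 1582 (mod 1769)
2^64 ≡ 1582^2 = 2502724 ≡ 1358 (mod 1769)
2^128 ≡ 1358^2 = 1844164 ≡ 866 (mod 1769)
2^256 ≡ 866^2 = 749956 ≡ 1669 (mod 1769)
2^512 ≡ 1669^2 = 2785561 ≡ 1155 (mod 1769)
2^1024 ≡ 1155^2 = 1334025 ≡ 199 (mod 1769)
1768 = 1024 + 512 + 128 + 64 + 32 + 8 in binary powers of 2.
So 2^1768 ≡ 199 · 1155 · 866 · 1358 · 1582 · 256 ≡ 625 (mod 1769).
Since 625 ≠ 1, base 2 is a Fermat witness: 1769 is composite.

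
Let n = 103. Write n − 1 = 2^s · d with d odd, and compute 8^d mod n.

1

103 − 1 = 102 = 2^1 · 51, so d = 51.
8^1 ≡ 8 (mod 103)
8^2 ≡ 8^2 = 64 ≡ 64 (mod 103)
8^4 ≡ 64^2 = 4096 ≡ 79 (mod 103)
8^8 ≡ 79^2 = 6241 ≡ 61 (mod 103)
8^16 ≡ 61^2 = 3721 ≡ 13 (mod 103)
8^32 ≡ 13^2 = 169 ≡ 66 (mod 103)
51 = 32 + 16 + 2 + 1 in binary powers of 2.
So 8^51 ≡ 66 · 13 · 64 · 8 ≡ 1 (mod 103).
Since 8^d ≡ 1 (mod 103), base 8 does not prove 103 composite.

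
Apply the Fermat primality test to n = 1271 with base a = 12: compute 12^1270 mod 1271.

893

12^1 ≡ 12 (mod 1271)
12^2 ≡ 12^2 = 144 ≡ 144 (mod 1271)
12^4 ≡ 144^2 = 20736 ≡ 400 (mod 1271)
12^8 ≡ 400^2 = 160000 ≡ 1125 (mod 1271)
12^16 ≡ 1125^2 = 1265625 ≡ 980 (mod 1271)
12^32 ≡ 980^2 = 960400 ≡ 795 (mod 1271)
12^64 ≡ 795^2 = 632025 ≡ 338 (mod 1271)
12^128 ≡ 338^2 = 114244 ≡ 1125 (mod 1271)
12^256 ≡ 1125^2 = 1265625 ≡ 980 (mod 1271)
12^512 ≡ 980^2 = 960400 ≡ 795 (mod 1271)
12^1024 ≡ 795^2 = 632025 ≡ 338 (mod 1271)
1270 = 1024 + 128 + 64 + 32 + 16 + 4 + 2 in binary powers of 2.
So 12^1270 ≡ 338 · 1125 · 338 · 795 · 980 · 400 · 144 ≡ 893 (mod 1271).
Since 893 ≠ 1, base 12 is a Fermat witness: 1271 is composite.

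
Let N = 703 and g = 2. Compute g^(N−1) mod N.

628

2^1 ≡ 2 (mod 703)
2^2 ≡ 2^2 = 4 ≡ 4 (mod 703)
2^4 ≡ 4^2 = 16 ≡ 16 (mod 703)
2^8 ≡ 16^2 = 256 ≡ 256 (mod 703)
2^16 ≡ 256^2 = 65536 ≡ 157 (mod 703)
2^32 ≡ 157^2 = 24649 ≡ 44 (mod 703)
2^64 ≡ 44^2 = 1936 ≡ 530 (mod 703)
2^128 ≡ 530^2 = 280900 ≡ 403 (mod 703)
2^256 ≡ 403^2 = 162409 ≡ 16 (mod 703)
2^512 ≡ 16^2 = 256 ≡ 256 (mod 703)
702 = 512 + 128 + 32 + 16 + 8 + 4 + 2 in binary powers of 2.
So 2^702 ≡ 256 · 403 · 44 · 157 · 256 · 16 · 4 ≡ 628 (mod 703).
Since 628 ≠ 1, base 2 is a Fermat witness: 703 is composite.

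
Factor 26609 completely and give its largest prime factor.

26609 = 11 · 2419
2419 = 41 · 59
59 is prime.
So 26609 = 11 · 41 · 59; the largest prime factor is 59.

59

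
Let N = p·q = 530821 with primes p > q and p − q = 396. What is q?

Since p = q + 396, we have 530821 = q(q + 396), so q² + 396q − 530821 = 0.
Discriminant: 396² + 4·530821 = 156816 + 2123284 = 2280100; √2280100 = 1510.
q = (−396 + 1510)/2 = 557, and p = q + 396 = 953.
Check: 557 · 953 = 530821.

557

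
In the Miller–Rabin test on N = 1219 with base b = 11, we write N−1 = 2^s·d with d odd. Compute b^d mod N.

378

1219 − 1 = 1218 = 2^1 · 609, so d = 609.
11^1 ≡ 11 (mod 1219)
11^2 ≡ 11^2 = 121 ≡ 121 (mod 1219)
11^4 ≡ 121^2 = 14641 ≡ 13 (mod 1219)
11^8 ≡ 13^2 = 169 ≡ 169 (mod 1219)
11^16 ≡ 169^2 = 28561 ≡ 524 (mod 1219)
11^32 ≡ 524^2 = 274576 ≡ 301 (mod 1219)
11^64 ≡ 301^2 = 90601 ≡ 395 (mod 1219)
11^128 ≡ 395^2 = 156025 ≡ 1212 (mod 1219)
11^256 ≡ 1212^2 = 1468944 ≡ 49 (mod 1219)
11^512 ≡ 49^2 = 2401 ≡ 1182 (mod 1219)
609 = 512 + 64 + 32 + 1 in binary powers of 2.
So 11^609 ≡ 1182 · 395 · 301 · 11 ≡ 378 (mod 1219).
Squaring chain: 378; never reaches −1, so base 11 is a Miller–Rabin witness that 1219 is composite.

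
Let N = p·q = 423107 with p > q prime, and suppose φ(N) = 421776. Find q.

523

φ(n) = (p−1)(q−1) = n − (p+q) + 1, so p + q = 423107 − 421776 + 1 = 1332.
p and q are the roots of t² − 1332t + 423107 = 0.
Discriminant: 1332² − 4·423107 = 1774224 − 1692428 = 81796; √81796 = 286.
q = (1332 − 286)/2 = 523, p = (1332 + 286)/2 = 809.
Check: 523 · 809 = 423107.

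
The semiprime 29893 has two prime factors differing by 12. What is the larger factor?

Since p = q + 12, we have 29893 = q(q + 12), so q² + 12q − 29893 = 0.
Discriminant: 12² + 4·29893 = 144 + 119572 = 119716; √119716 = 346.
q = (−12 + 346)/2 = 167, and p = q + 12 = 179.
Check: 167 · 179 = 29893.

179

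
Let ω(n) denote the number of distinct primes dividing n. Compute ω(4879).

3

4879 = 7 · 697
697 = 17 · 41
4879 = 7 · 17 · 41, which has 3 distinct prime factors.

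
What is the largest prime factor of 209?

19

209 = 11 · 19
19 is prime.
So 209 = 11 · 19; the largest prime factor is 19.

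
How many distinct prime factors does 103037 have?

4

103037 = 11 · 9367
9367 = 17 · 551
551 = 19 · 29
103037 = 11 · 17 · 19 · 29, which has 4 distinct prime factors.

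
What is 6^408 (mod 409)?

6^1 ≡ 6 (mod 409)
6^2 ≡ 6^2 = 36 ≡ 36 (mod 409)
6^4 ≡ 36^2 = 1296 ≡ 69 (mod 409)
6^8 ≡ 69^2 = 4761 ≡ 262 (mod 409)
6^16 ≡ 262^2 = 68644 ≡ 341 (mod 409)
6^32 ≡ 341^2 = 116281 ≡ 125 (mod 409)
6^64 ≡ 125^2 = 15625 ≡ 83 (mod 409)
6^128 ≡ 83^2 = 6889 ≡ 345 (mod 409)
6^256 ≡ 345^2 = 119025 ≡ 6 (mod 409)
408 = 256 + 128 + 16 + 8 in binary powers of 2.
So 6^408 ≡ 6 · 345 · 341 · 262 ≡ 1 (mod 409).
Since the result is 1, base 6 gives no evidence that 409 is composite.

1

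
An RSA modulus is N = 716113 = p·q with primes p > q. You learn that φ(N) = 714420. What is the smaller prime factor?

φ(n) = (p−1)(q−1) = n − (p+q) + 1, so p + q = 716113 − 714420 + 1 = 1694.
p and q are the roots of t² − 1694t + 716113 = 0.
Discriminant: 1694² − 4·716113 = 2869636 − 2864452 = 5184; √5184 = 72.
q = (1694 − 72)/2 = 811, p = (1694 + 72)/2 = 883.
Check: 811 · 883 = 716113.

811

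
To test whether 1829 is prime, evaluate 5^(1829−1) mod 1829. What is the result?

5^1 ≡ 5 (mod 1829)
5^2 ≡ 5^2 = 25 ≡ 25 (mod 1829)
5^4 ≡ 25^2 = 625 ≡ 625 (mod 1829)
5^8 ≡ 625^2 = 390625 ≡ 1048 (mod 1829)
5^16 ≡ 1048^2 = 1098304 ≡ 904 (mod 1829)
5^32 ≡ 904^2 = 817216 ≡ 1482 (mod 1829)
5^64 ≡ 1482^2 = 2196324 ≡ 1524 (mod 1829)
5^128 ≡ 1524^2 = 2322576 ≡ 1575 (mod 1829)
5^256 ≡ 1575^2 = 2480625 ≡ 501 (mod 1829)
5^512 ≡ 501^2 = 251001 ≡ 428 (mod 1829)
5^1024 ≡ 428^2 = 183184 ≡ 284 (mod 1829)
1828 = 1024 + 512 + 256 + 32 + 4 in binary powers of 2.
So 5^1828 ≡ 284 · 428 · 501 · 1482 · 625 ≡ 5 (mod 1829).
Since 5 ≠ 1, base 5 is a Fermat witness: 1829 is composite.

5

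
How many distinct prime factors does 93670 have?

5

93670 = 2 · 46835
46835 = 5 · 9367
9367 = 17 · 551
551 = 19 · 29
93670 = 2 · 5 · 17 · 19 · 29, which has 5 distinct prime factors.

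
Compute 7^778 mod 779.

292

7^1 ≡ 7 (mod 779)
7^2 ≡ 7^2 = 49 ≡ 49 (mod 779)
7^4 ≡ 49^2 = 2401 ≡ 64 (mod 779)
7^8 ≡ 64^2 = 4096 ≡ 201 (mod 779)
7^16 ≡ 201^2 = 40401 ≡ 672 (mod 779)
7^32 ≡ 672^2 = 451584 ≡ 543 (mod 779)
7^64 ≡ 543^2 = 294849 ≡ 387 (mod 779)
7^128 ≡ 387^2 = 149769 ≡ 201 (mod 779)
7^256 ≡ 201^2 = 40401 ≡ 672 (mod 779)
7^512 ≡ 672^2 = 451584 ≡ 543 (mod 779)
778 = 512 + 256 + 8 + 2 in binary powers of 2.
So 7^778 ≡ 543 · 672 · 201 · 49 ≡ 292 (mod 779).
Since 292 ≠ 1, base 7 is a Fermat witness: 779 is composite.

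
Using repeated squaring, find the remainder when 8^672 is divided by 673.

8^1 ≡ 8 (mod 673)
8^2 ≡ 8^2 = 64 ≡ 64 (mod 673)
8^4 ≡ 64^2 = 4096 ≡ 58 (mod 673)
8^8 ≡ 58^2 = 3364 ≡ 672 (mod 673)
8^16 ≡ 672^2 = 451584 ≡ 1 (mod 673)
8^32 ≡ 1^2 = 1 ≡ 1 (mod 673)
8^64 ≡ 1^2 = 1 ≡ 1 (mod 673)
8^128 ≡ 1^2 = 1 ≡ 1 (mod 673)
8^256 ≡ 1^2 = 1 ≡ 1 (mod 673)
8^512 ≡ 1^2 = 1 ≡ 1 (mod 673)
672 = 512 + 128 + 32 in binary powers of 2.
So 8^672 ≡ 1 · 1 · 1 ≡ 1 (mod 673).
Since the result is 1, base 8 gives no evidence that 673 is composite.

1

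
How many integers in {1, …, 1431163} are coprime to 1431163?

Factor: 1431163 = 59 · 127 · 191.
φ(1431163) = (59−1) · (127−1) · (191−1) = 58 · 126 · 190 = 1388520.

1388520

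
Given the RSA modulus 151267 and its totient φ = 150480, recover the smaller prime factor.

331

φ(n) = (p−1)(q−1) = n − (p+q) + 1, so p + q = 151267 − 150480 + 1 = 788.
p and q are the roots of t² − 788t + 151267 = 0.
Discriminant: 788² − 4·151267 = 620944 − 605068 = 15876; √15876 = 126.
q = (788 − 126)/2 = 331, p = (788 + 126)/2 = 457.
Check: 331 · 457 = 151267.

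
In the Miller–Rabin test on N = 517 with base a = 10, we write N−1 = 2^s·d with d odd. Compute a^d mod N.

43

517 − 1 = 516 = 2^2 · 129, so d = 129.
10^1 ≡ 10 (mod 517)
10^2 ≡ 10^2 = 100 ≡ 100 (mod 517)
10^4 ≡ 100^2 = 10000 ≡ 177 (mod 517)
10^8 ≡ 177^2 = 31329 ≡ 309 (mod 517)
10^16 ≡ 309^2 = 95481 ≡ 353 (mod 517)
10^32 ≡ 353^2 = 124609 ≡ 12 (mod 517)
10^64 ≡ 12^2 = 144 ≡ 144 (mod 517)
10^128 ≡ 144^2 = 20736 ≡ 56 (mod 517)
129 = 128 + 1 in binary powers of 2.
So 10^129 ≡ 56 · 10 ≡ 43 (mod 517).
Squaring chain: 43 → 298; never reaches −1, so base 10 is a Miller–Rabin witness that 517 is composite.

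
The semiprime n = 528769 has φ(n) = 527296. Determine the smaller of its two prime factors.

617

φ(n) = (p−1)(q−1) = n − (p+q) + 1, so p + q = 528769 − 527296 + 1 = 1474.
p and q are the roots of t² − 1474t + 528769 = 0.
Discriminant: 1474² − 4·528769 = 2172676 − 2115076 = 57600; √57600 = 240.
q = (1474 − 240)/2 = 617, p = (1474 + 240)/2 = 857.
Check: 617 · 857 = 528769.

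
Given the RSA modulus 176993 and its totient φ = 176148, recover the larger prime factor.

467

φ(n) = (p−1)(q−1) = n − (p+q) + 1, so p + q = 176993 − 176148 + 1 = 846.
p and q are the roots of t² − 846t + 176993 = 0.
Discriminant: 846² − 4·176993 = 715716 − 707972 = 7744; √7744 = 88.
q = (846 − 88)/2 = 379, p = (846 + 88)/2 = 467.
Check: 379 · 467 = 176993.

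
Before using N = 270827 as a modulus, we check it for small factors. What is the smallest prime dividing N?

270827 is odd.
Digit sum 26, not divisible by 3.
Ends in 7: not divisible by 5.
7: 270827 = 7·38689 + 4
11: 270827 = 11·24620 + 7
13: 270827 = 13·20832 + 11
17: 270827 = 17·15931

17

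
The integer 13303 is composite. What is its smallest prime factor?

13303 is odd.
Digit sum 10, not divisible by 3.
Ends in 3: not divisible by 5.
7: 13303 = 7·1900 + 3
11: 13303 = 11·1209 + 4
13: 13303 = 13·1023 + 4
17: 13303 = 17·782 + 9
19: 13303 = 19·700 + 3
23: 13303 = 23·578 + 9
29: 13303 = 29·458 + 21
31: 13303 = 31·429 + 4
37: 13303 = 37·359 + 20
41: 13303 = 41·324 + 19
43: 13303 = 43·309 + 16
47: 13303 = 47·283 + 2
53: 13303 = 53·251

53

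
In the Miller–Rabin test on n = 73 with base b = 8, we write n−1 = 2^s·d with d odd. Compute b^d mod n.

73 − 1 = 72 = 2^3 · 9, so d = 9.
8^1 ≡ 8 (mod 73)
8^2 ≡ 8^2 = 64 ≡ 64 (mod 73)
8^4 ≡ 64^2 = 4096 ≡ 8 (mod 73)
8^8 ≡ 8^2 = 64 ≡ 64 (mod 73)
9 = 8 + 1 in binary powers of 2.
So 8^9 ≡ 64 · 8 ≡ 1 (mod 73).
Since 8^d ≡ 1 (mod 73), base 8 does not prove 73 composite.

1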